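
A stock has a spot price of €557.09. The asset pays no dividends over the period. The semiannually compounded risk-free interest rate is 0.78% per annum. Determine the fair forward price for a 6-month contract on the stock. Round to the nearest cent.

€559.26

F = S · (1+r/2)^(2T)
= 557.09 × 1.003900
F = €559.26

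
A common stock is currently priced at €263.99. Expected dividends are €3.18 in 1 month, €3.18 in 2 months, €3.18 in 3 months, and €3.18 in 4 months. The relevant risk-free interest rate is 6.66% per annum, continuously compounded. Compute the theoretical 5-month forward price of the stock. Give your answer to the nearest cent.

PV(dividends) I = 3.18·e^(−0.0666·1/12) + 3.18·e^(−0.0666·2/12) + 3.18·e^(−0.0666·3/12) + 3.18·e^(−0.0666·4/12)
I = 3.1624 + 3.1449 + 3.1275 + 3.1102 = 12.5450
F = (S − I)·e^(rT) = (263.99 − 12.5450) · e^(0.0666·5/12)
= 251.4450 · e^0.027750 = 251.4450 × 1.028139 = €258.52

€258.52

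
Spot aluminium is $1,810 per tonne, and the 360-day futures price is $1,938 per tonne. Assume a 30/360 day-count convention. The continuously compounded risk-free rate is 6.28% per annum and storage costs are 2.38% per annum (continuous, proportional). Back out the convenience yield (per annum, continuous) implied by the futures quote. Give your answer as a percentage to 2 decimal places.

1.83%

F = S·e^((r+u−y)T) ⇒ (r+u−y) = ln(F/S)/T
ln(1938/1810) = 0.068330; /T ⇒ 0.068330
y = r + u − ln(F/S)/T = 0.0628 + 0.0238 − 0.068330 = 0.018270
y = 1.83%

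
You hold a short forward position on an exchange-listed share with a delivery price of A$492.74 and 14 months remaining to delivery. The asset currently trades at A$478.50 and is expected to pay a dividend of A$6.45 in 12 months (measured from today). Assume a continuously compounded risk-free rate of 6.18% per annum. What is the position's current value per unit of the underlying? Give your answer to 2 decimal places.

-A$13.97

PV(remaining dividends) I = 6.45·e^(−0.0618·12/12) = 6.0635
Current forward F = (S − I)·e^(rT) = (478.50 − 6.0635)·e^(0.0618·14/12) = 472.4365 × 1.074763 = 507.7573
Value (long) = (F − K)·e^(−rT) = (507.7573 − 492.74) × 0.930438 = 13.9727
Short position value = −(long value) = -A$13.97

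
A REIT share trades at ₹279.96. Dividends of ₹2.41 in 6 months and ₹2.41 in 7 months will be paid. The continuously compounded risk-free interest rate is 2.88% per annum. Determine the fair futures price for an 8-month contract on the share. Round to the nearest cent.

PV(dividends) I = 2.41·e^(−0.0288·6/12) + 2.41·e^(−0.0288·7/12)
I = 2.3755 + 2.3699 = 4.7454
F = (S − I)·e^(rT) = (279.96 − 4.7454) · e^(0.0288·8/12)
= 275.2146 · e^0.019200 = 275.2146 × 1.019386 = ₹280.55

₹280.55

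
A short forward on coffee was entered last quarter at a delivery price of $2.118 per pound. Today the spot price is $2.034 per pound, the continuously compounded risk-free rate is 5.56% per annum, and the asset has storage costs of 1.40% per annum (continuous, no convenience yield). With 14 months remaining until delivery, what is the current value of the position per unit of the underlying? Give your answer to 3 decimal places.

-$0.083 per pound

Current fair forward for the remaining 14 months: F = S·e^((r + u)·T), (r + u) = 0.0556 + 0.0140 = 0.0696
F = 2.034 · e^(0.0696 × 14/12) = 2.034 × 1.084588 = 2.2061
Value of long forward = (F − K)·e^(−rT) = (2.2061 − 2.118) · e^(−0.0556·14/12)
= 0.0881 × 0.937192 = 0.083
Short position value = −(long value) = -$0.083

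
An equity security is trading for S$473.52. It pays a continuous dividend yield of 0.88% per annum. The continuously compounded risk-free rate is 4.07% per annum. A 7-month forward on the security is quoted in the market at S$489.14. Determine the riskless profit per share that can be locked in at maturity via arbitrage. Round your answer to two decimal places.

Fair forward: F* = S·e^(carry·T), with carry = (r − q) = 0.0407 − 0.0088 = 0.0319
F* = 473.52 · e^(0.0319 × 7/12) = 473.52 · e^0.018608 = 473.52 × 1.018782 = S$482.4137
Market S$489.14 > fair S$482.4137: forward overpriced → cash-and-carry (buy spot, short the forward).
At maturity, profit = |F_mkt − F*| = |489.14 − 482.4137| = S$6.73 per share

S$6.73 per share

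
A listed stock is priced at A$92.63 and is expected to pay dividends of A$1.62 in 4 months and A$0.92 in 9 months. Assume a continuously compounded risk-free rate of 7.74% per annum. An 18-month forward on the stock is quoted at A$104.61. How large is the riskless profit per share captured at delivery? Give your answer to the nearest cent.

PV(dividends) I = 1.62·e^(−0.0774·4/12) + 0.92·e^(−0.0774·9/12) = 2.4469
Fair forward F* = (S − I)·e^(rT) = (92.63 − 2.4469)·e^0.116100 = 90.1831 × 1.123108 = 101.2854
Market A$104.61 > fair 101.2854: forward overpriced → cash-and-carry (borrow at r, buy the stock and collect the dividends, short the forward).
Profit at T = |F_mkt − F*| = |104.61 − 101.2854| = A$3.32 per share

A$3.32 per share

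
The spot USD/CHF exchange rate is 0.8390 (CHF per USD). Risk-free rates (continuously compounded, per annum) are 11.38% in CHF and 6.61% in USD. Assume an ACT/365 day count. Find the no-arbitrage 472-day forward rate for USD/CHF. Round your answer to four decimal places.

0.8924

F = S·e^((r_CHF − r_USD)T) = 0.8390 · e^((0.1138 − 0.0661) × 472/365)
= 0.8390 · e^0.061683 = 0.8390 × 1.063625
F = 0.8924 CHF per USD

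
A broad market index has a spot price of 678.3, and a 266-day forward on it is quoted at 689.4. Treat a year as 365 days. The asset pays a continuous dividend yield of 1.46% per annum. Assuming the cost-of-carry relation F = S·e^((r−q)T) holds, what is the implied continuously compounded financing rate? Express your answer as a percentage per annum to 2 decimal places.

3.69%

From F = S·e^((r−q)T): (r − q) = ln(F/S)/T
ln(689.4/678.3) = ln(1.016364) = 0.016232
(r − q) = 0.016232 / (266/365) = 0.022273
r = ln(F/S)/T + q = 0.022273 + 0.0146 = 0.036873
r = 3.69%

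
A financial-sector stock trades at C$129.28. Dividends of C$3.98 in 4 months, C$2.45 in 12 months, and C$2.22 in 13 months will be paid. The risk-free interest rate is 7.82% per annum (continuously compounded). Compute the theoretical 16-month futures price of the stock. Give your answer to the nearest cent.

C$134.41

PV(dividends) I = 3.98·e^(−0.0782·4/12) + 2.45·e^(−0.0782·12/12) + 2.22·e^(−0.0782·13/12)
I = 3.8776 + 2.2657 + 2.0397 = 8.1830
F = (S − I)·e^(rT) = (129.28 − 8.1830) · e^(0.0782·16/12)
= 121.0970 · e^0.104267 = 121.0970 × 1.109897 = C$134.41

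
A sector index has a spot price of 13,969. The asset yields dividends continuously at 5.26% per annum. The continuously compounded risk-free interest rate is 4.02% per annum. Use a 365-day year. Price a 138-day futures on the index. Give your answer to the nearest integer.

F = S·e^((r − q)T) = 13969 · e^((0.0402 − 0.0526) × 138/365)
= 13969 · e^-0.004688 = 13969 × 0.995323
F = 13,904

13,904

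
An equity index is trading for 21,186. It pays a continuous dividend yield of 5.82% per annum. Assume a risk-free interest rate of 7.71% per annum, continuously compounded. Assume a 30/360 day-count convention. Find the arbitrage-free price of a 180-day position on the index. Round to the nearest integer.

F = S·e^((r − q)T) = 21186 · e^((0.0771 − 0.0582) × 180/360)
= 21186 · e^0.009450 = 21186 × 1.009495
F = 21,387

21,387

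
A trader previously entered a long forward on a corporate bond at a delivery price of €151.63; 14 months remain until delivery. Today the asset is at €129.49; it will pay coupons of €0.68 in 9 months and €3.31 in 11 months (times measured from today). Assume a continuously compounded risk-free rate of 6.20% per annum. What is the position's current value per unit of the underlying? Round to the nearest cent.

-€15.34

PV(remaining coupons) I = 0.68·e^(−0.0620·9/12) + 3.31·e^(−0.0620·11/12) = 3.7762
Current forward F = (S − I)·e^(rT) = (129.49 − 3.7762)·e^(0.0620·14/12) = 125.7138 × 1.075014 = 135.1441
Value (long) = (F − K)·e^(−rT) = (135.1441 − 151.63) × 0.930221 = -15.3355
Value = -€15.34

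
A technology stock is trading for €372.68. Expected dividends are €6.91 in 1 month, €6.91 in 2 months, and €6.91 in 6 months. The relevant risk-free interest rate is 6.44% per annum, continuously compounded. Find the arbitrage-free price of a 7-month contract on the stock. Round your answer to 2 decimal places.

PV(dividends) I = 6.91·e^(−0.0644·1/12) + 6.91·e^(−0.0644·2/12) + 6.91·e^(−0.0644·6/12)
I = 6.8730 + 6.8362 + 6.6910 = 20.4002
F = (S − I)·e^(rT) = (372.68 − 20.4002) · e^(0.0644·7/12)
= 352.2798 · e^0.037567 = 352.2798 × 1.038282 = €365.77

€365.77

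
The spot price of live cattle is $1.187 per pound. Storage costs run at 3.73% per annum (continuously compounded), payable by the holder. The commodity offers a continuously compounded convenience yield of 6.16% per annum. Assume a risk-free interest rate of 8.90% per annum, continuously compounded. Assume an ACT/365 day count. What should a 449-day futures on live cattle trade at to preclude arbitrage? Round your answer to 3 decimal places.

Net carry = r + u − y = 0.0890 + 0.0373 − 0.0616 = 0.0647
F = S·e^((r+u−y)T) = 1.187 · e^(0.0647 × 449/365) = 1.187 · e^0.079590
= 1.187 × 1.082843 = $1.285 per pound

$1.285 per pound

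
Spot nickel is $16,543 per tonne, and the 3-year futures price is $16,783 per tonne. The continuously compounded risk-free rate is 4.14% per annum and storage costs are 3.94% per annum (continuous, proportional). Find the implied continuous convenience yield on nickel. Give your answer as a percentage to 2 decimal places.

7.60%

F = S·e^((r+u−y)T) ⇒ (r+u−y) = ln(F/S)/T
ln(16783/16543) = 0.014403; /T ⇒ 0.004801
y = r + u − ln(F/S)/T = 0.0414 + 0.0394 − 0.004801 = 0.075999
y = 7.60%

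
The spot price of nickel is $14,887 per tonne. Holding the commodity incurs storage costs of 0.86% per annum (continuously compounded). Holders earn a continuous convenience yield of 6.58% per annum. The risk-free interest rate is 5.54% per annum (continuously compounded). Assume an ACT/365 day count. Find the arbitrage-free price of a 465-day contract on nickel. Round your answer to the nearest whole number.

Net carry = r + u − y = 0.0554 + 0.0086 − 0.0658 = -0.0018
F = S·e^((r+u−y)T) = 14887 · e^(-0.0018 × 465/365) = 14887 · e^-0.002293
= 14887 × 0.997710 = $14,853 per tonne

$14,853 per tonne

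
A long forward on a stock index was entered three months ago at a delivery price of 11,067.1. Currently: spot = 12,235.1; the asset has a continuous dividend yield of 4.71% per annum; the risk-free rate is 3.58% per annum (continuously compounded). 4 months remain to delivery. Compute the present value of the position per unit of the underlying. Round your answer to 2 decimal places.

1108.69

Current fair forward for the remaining 4 months: F = S·e^((r − q)·T), (r − q) = 0.0358 − 0.0471 = -0.0113
F = 12235.1 · e^(-0.0113 × 4/12) = 12235.1 × 0.99624042 = 12189.1012
Value of long forward = (F − K)·e^(−rT) = (12189.1012 − 11067.1) · e^(−0.0358·4/12)
= 1122.0012 × 0.98813759 = 1108.69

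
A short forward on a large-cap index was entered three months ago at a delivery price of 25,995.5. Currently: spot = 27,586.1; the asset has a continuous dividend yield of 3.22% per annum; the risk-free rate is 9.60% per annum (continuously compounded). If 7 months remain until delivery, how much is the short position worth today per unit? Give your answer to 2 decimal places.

-2493.01

Current fair forward for the remaining 7 months: F = S·e^((r − q)·T), (r − q) = 0.0960 − 0.0322 = 0.0638
F = 27586.1 · e^(0.0638 × 7/12) = 27586.1 × 1.03791788 = 28632.1064
Value of long forward = (F − K)·e^(−rT) = (28632.1064 − 25995.5) · e^(−0.0960·7/12)
= 2636.6064 × 0.94553914 = 2493.01
Short position value = −(long value) = -2493.01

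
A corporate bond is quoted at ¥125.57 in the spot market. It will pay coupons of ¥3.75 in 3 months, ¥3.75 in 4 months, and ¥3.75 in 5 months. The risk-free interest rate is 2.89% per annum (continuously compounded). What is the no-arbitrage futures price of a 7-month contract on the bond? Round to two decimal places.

PV(coupons) I = 3.75·e^(−0.0289·3/12) + 3.75·e^(−0.0289·4/12) + 3.75·e^(−0.0289·5/12)
I = 3.7230 + 3.7140 + 3.7051 = 11.1421
F = (S − I)·e^(rT) = (125.57 − 11.1421) · e^(0.0289·7/12)
= 114.4279 · e^0.016858 = 114.4279 × 1.017001 = ¥116.37

¥116.37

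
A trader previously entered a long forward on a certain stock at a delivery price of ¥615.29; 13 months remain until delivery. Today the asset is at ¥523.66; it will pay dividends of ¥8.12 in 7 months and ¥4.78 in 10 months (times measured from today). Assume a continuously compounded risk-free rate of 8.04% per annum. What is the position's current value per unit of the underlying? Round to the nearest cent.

-¥52.52

PV(remaining dividends) I = 8.12·e^(−0.0804·7/12) + 4.78·e^(−0.0804·10/12) = 12.2182
Current forward F = (S − I)·e^(rT) = (523.66 − 12.2182)·e^(0.0804·13/12) = 511.4418 × 1.091006 = 557.9861
Value (long) = (F − K)·e^(−rT) = (557.9861 − 615.29) × 0.916585 = -52.5239
Value = -¥52.52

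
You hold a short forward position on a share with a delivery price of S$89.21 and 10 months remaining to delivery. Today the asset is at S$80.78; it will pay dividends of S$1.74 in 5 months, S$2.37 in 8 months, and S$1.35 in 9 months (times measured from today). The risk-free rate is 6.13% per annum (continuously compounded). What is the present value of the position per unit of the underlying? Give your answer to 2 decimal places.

PV(remaining dividends) I = 1.74·e^(−0.0613·5/12) + 2.37·e^(−0.0613·8/12) + 1.35·e^(−0.0613·9/12) = 5.2606
Current forward F = (S − I)·e^(rT) = (80.78 − 5.2606)·e^(0.0613·10/12) = 75.5194 × 1.052411 = 79.4774
Value (long) = (F − K)·e^(−rT) = (79.4774 − 89.21) × 0.950199 = -9.2479
Short position value = −(long value) = S$9.25

S$9.25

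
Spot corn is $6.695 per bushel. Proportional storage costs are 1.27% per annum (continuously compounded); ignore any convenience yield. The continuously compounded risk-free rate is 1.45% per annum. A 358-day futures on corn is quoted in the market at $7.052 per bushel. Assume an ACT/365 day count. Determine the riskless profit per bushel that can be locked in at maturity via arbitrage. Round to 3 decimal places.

$0.176 per bushel

Fair futures: F* = S·e^(carry·T), with carry = (r + u) = 0.0145 + 0.0127 = 0.0272
F* = 6.695 · e^(0.0272 × 358/365) = 6.695 · e^0.026678 = 6.695 × 1.027037 = $6.8760
Market $7.052 > fair $6.8760: forward overpriced → cash-and-carry (buy spot, short the forward).
At maturity, profit = |F_mkt − F*| = |7.052 − 6.8760| = $0.176 per bushel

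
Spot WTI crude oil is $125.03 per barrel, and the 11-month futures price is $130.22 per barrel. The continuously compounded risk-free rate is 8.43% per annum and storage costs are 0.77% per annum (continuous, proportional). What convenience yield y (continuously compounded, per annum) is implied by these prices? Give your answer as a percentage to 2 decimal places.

F = S·e^((r+u−y)T) ⇒ (r+u−y) = ln(F/S)/T
ln(130.22/125.03) = 0.040672; /T ⇒ 0.044369
y = r + u − ln(F/S)/T = 0.0843 + 0.0077 − 0.044369 = 0.047631
y = 4.76%

4.76%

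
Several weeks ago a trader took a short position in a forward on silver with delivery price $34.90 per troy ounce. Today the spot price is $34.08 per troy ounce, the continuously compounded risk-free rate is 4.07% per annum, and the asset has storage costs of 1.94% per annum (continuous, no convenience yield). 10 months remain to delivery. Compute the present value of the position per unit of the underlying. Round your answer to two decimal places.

Current fair forward for the remaining 10 months: F = S·e^((r + u)·T), (r + u) = 0.0407 + 0.0194 = 0.0601
F = 34.08 · e^(0.0601 × 10/12) = 34.08 × 1.051359 = 35.8303
Value of long forward = (F − K)·e^(−rT) = (35.8303 − 34.90) · e^(−0.0407·10/12)
= 0.9303 × 0.966652 = 0.90
Short position value = −(long value) = -$0.90

-$0.90 per troy ounce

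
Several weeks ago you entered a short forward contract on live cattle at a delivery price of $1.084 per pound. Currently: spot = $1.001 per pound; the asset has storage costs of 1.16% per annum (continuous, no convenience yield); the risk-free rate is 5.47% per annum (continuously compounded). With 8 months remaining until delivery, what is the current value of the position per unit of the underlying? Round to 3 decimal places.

$0.036 per pound

Current fair forward for the remaining 8 months: F = S·e^((r + u)·T), (r + u) = 0.0547 + 0.0116 = 0.0663
F = 1.001 · e^(0.0663 × 8/12) = 1.001 × 1.045191 = 1.0462
Value of long forward = (F − K)·e^(−rT) = (1.0462 − 1.084) · e^(−0.0547·8/12)
= -0.0378 × 0.964190 = -0.036
Short position value = −(long value) = $0.036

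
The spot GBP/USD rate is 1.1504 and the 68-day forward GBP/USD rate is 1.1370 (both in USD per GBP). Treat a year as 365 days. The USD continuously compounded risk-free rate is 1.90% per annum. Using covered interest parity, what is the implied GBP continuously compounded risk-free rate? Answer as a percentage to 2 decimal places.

8.19%

F = S·e^((r_USD − r_GBP)T) ⇒ r_GBP = r_USD − ln(F/S)/T
ln(1.1370/1.1504) = -0.011716; /(68/365) = -0.062887
r_GBP = 0.0190 + 0.062887 = 0.081887
r_GBP = 8.19%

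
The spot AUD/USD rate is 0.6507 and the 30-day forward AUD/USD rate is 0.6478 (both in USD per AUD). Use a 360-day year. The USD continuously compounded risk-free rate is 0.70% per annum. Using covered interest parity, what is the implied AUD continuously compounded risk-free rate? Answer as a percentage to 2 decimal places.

F = S·e^((r_USD − r_AUD)T) ⇒ r_AUD = r_USD − ln(F/S)/T
ln(0.6478/0.6507) = -0.004467; /(30/360) = -0.053604
r_AUD = 0.0070 + 0.053604 = 0.060604
r_AUD = 6.06%

6.06%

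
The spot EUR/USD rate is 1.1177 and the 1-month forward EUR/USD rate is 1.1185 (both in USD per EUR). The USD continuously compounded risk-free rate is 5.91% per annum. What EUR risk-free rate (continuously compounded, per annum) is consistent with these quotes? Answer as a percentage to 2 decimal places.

5.05%

F = S·e^((r_USD − r_EUR)T) ⇒ r_EUR = r_USD − ln(F/S)/T
ln(1.1185/1.1177) = 0.000715; /(1/12) = 0.008580
r_EUR = 0.0591 − 0.008580 = 0.050520
r_EUR = 5.05%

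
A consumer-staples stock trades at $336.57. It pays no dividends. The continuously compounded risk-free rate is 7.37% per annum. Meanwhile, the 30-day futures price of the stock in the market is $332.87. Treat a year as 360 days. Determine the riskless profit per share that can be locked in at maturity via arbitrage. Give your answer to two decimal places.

$5.77 per share

Fair futures: F* = S·e^(carry·T), with carry = r = 0.0737
F* = 336.57 · e^(0.0737 × 30/360) = 336.57 · e^0.006142 = 336.57 × 1.006161 = $338.6436
Market $332.87 < fair $338.6436: forward underpriced → reverse cash-and-carry (short spot, go long the forward).
At maturity, profit = |F_mkt − F*| = |332.87 − 338.6436| = $5.77 per share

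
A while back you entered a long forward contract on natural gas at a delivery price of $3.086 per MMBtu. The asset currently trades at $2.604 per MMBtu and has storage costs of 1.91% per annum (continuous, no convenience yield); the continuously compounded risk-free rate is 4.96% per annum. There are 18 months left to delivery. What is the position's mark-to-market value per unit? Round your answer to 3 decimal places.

-$0.185 per MMBtu

Current fair forward for the remaining 18 months: F = S·e^((r + u)·T), (r + u) = 0.0496 + 0.0191 = 0.0687
F = 2.604 · e^(0.0687 × 18/12) = 2.604 × 1.108547 = 2.8867
Value of long forward = (F − K)·e^(−rT) = (2.8867 − 3.086) · e^(−0.0496·18/12)
= -0.1993 × 0.928300 = -0.185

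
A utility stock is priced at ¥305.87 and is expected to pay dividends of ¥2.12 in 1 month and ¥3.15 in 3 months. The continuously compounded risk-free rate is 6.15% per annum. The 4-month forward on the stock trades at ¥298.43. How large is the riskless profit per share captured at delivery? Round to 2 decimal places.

PV(dividends) I = 2.12·e^(−0.0615·1/12) + 3.15·e^(−0.0615·3/12) = 5.2111
Fair forward F* = (S − I)·e^(rT) = (305.87 − 5.2111)·e^0.020500 = 300.6589 × 1.020712 = 306.8861
Market ¥298.43 < fair 306.8861: forward underpriced → reverse cash-and-carry (short the stock, invest proceeds at r, pay the dividends, go long the forward).
Profit at T = |F_mkt − F*| = |298.43 − 306.8861| = ¥8.46 per share

¥8.46 per share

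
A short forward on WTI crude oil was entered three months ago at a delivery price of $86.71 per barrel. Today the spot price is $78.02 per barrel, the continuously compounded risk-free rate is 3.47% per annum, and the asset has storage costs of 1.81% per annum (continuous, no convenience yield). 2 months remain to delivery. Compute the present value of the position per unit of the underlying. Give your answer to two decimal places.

$7.95 per barrel

Current fair forward for the remaining 2 months: F = S·e^((r + u)·T), (r + u) = 0.0347 + 0.0181 = 0.0528
F = 78.02 · e^(0.0528 × 2/12) = 78.02 × 1.008839 = 78.7096
Value of long forward = (F − K)·e^(−rT) = (78.7096 − 86.71) · e^(−0.0347·2/12)
= -8.0004 × 0.994233 = -7.95
Short position value = −(long value) = $7.95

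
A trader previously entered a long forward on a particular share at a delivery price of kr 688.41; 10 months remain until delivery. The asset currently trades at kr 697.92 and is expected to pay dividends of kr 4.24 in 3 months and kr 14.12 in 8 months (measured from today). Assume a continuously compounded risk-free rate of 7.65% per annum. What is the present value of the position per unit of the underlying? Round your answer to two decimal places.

kr 34.45

PV(remaining dividends) I = 4.24·e^(−0.0765·3/12) + 14.12·e^(−0.0765·8/12) = 17.5776
Current forward F = (S − I)·e^(rT) = (697.92 − 17.5776)·e^(0.0765·10/12) = 680.3424 × 1.065826 = 725.1266
Value (long) = (F − K)·e^(−rT) = (725.1266 − 688.41) × 0.938240 = 34.4490
Value = kr 34.45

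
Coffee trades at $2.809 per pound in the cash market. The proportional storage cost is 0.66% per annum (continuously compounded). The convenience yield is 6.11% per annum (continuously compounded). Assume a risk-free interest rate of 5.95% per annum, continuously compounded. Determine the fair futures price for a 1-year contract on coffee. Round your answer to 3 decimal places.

$2.823 per pound

Net carry = r + u − y = 0.0595 + 0.0066 − 0.0611 = 0.0050
F = S·e^((r+u−y)T) = 2.809 · e^(0.0050 × 1) = 2.809 · e^0.005000
= 2.809 × 1.005013 = $2.823 per pound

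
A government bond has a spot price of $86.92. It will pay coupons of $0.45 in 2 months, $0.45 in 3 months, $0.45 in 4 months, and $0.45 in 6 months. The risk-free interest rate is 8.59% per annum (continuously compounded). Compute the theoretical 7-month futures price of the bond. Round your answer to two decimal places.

PV(coupons) I = 0.45·e^(−0.0859·2/12) + 0.45·e^(−0.0859·3/12) + 0.45·e^(−0.0859·4/12) + 0.45·e^(−0.0859·6/12)
I = 0.4436 + 0.4404 + 0.4373 + 0.4311 = 1.7524
F = (S − I)·e^(rT) = (86.92 − 1.7524) · e^(0.0859·7/12)
= 85.1676 · e^0.050108 = 85.1676 × 1.051385 = $89.54

$89.54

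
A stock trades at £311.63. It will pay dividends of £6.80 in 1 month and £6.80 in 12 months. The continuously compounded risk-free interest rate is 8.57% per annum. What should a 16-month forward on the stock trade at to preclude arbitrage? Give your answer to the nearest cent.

PV(dividends) I = 6.80·e^(−0.0857·1/12) + 6.80·e^(−0.0857·12/12)
I = 6.7516 + 6.2415 = 12.9931
F = (S − I)·e^(rT) = (311.63 − 12.9931) · e^(0.0857·16/12)
= 298.6369 · e^0.114267 = 298.6369 × 1.121051 = £334.79

£334.79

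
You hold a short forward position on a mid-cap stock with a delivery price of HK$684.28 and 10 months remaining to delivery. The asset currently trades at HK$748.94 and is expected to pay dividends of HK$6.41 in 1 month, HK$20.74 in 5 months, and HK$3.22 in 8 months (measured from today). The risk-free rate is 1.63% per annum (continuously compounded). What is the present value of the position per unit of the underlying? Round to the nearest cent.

-HK$43.71

PV(remaining dividends) I = 6.41·e^(−0.0163·1/12) + 20.74·e^(−0.0163·5/12) + 3.22·e^(−0.0163·8/12) = 30.1861
Current forward F = (S − I)·e^(rT) = (748.94 − 30.1861)·e^(0.0163·10/12) = 718.7539 × 1.013676 = 728.5836
Value (long) = (F − K)·e^(−rT) = (728.5836 − 684.28) × 0.986509 = 43.7059
Short position value = −(long value) = -HK$43.71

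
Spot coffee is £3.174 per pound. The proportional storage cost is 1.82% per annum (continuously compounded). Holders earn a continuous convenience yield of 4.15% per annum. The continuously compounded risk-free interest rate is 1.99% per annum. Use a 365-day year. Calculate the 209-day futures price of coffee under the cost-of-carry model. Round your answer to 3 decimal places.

£3.168 per pound

Net carry = r + u − y = 0.0199 + 0.0182 − 0.0415 = -0.0034
F = S·e^((r+u−y)T) = 3.174 · e^(-0.0034 × 209/365) = 3.174 · e^-0.001947
= 3.174 × 0.998055 = £3.168 per pound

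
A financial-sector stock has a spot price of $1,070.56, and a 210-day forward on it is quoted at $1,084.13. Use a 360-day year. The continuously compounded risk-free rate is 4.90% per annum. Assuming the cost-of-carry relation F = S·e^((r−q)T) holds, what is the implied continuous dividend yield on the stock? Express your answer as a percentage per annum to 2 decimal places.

2.74%

From F = S·e^((r−q)T): (r − q) = ln(F/S)/T
ln(1084.13/1070.56) = ln(1.012676) = 0.012596
(r − q) = 0.012596 / (210/360) = 0.021593
q = r − ln(F/S)/T = 0.0490 − 0.021593 = 0.027407
q = 2.74%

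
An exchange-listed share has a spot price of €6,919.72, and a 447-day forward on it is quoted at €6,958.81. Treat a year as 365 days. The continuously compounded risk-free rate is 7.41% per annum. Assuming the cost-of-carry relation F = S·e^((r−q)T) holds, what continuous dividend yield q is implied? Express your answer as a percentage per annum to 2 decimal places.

6.95%

From F = S·e^((r−q)T): (r − q) = ln(F/S)/T
ln(6958.81/6919.72) = ln(1.005649) = 0.005633
(r − q) = 0.005633 / (447/365) = 0.004600
q = r − ln(F/S)/T = 0.0741 − 0.004600 = 0.069500
q = 6.95%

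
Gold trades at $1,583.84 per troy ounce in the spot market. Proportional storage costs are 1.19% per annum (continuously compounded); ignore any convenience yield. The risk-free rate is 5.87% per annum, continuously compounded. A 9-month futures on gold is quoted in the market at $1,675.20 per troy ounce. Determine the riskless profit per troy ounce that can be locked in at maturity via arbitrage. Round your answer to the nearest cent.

$5.24 per troy ounce

Fair futures: F* = S·e^(carry·T), with carry = (r + u) = 0.0587 + 0.0119 = 0.0706
F* = 1583.84 · e^(0.0706 × 9/12) = 1583.84 · e^0.05295000 = 1583.84 × 1.05437692 = $1669.9643
Market $1675.20 > fair $1669.9643: forward overpriced → cash-and-carry (buy spot, short the forward).
At maturity, profit = |F_mkt − F*| = |1675.20 − 1669.9643| = $5.24 per troy ounce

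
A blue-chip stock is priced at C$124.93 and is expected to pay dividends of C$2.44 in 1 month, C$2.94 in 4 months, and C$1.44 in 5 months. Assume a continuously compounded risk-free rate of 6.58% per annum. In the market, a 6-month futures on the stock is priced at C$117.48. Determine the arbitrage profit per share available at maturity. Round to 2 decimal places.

C$4.70 per share

PV(dividends) I = 2.44·e^(−0.0658·1/12) + 2.94·e^(−0.0658·4/12) + 1.44·e^(−0.0658·5/12) = 6.7039
Fair futures F* = (S − I)·e^(rT) = (124.93 − 6.7039)·e^0.032900 = 118.2261 × 1.033447 = 122.1804
Market C$117.48 < fair 122.1804: forward underpriced → reverse cash-and-carry (short the stock, invest proceeds at r, pay the dividends, go long the forward).
Profit at T = |F_mkt − F*| = |117.48 − 122.1804| = C$4.70 per share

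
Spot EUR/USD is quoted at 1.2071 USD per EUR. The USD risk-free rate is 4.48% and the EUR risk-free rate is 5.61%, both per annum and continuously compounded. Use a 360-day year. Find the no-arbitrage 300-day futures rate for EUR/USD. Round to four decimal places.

F = S·e^((r_USD − r_EUR)T) = 1.2071 · e^((0.0448 − 0.0561) × 300/360)
= 1.2071 · e^-0.009417 = 1.2071 × 0.990627
F = 1.1958 USD per EUR

1.1958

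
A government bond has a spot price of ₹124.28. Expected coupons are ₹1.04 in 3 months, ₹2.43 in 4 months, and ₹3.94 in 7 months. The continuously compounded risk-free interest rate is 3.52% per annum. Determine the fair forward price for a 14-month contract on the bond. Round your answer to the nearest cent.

₹121.89

PV(coupons) I = 1.04·e^(−0.0352·3/12) + 2.43·e^(−0.0352·4/12) + 3.94·e^(−0.0352·7/12)
I = 1.0309 + 2.4017 + 3.8599 = 7.2925
F = (S − I)·e^(rT) = (124.28 − 7.2925) · e^(0.0352·14/12)
= 116.9875 · e^0.041067 = 116.9875 × 1.041922 = ₹121.89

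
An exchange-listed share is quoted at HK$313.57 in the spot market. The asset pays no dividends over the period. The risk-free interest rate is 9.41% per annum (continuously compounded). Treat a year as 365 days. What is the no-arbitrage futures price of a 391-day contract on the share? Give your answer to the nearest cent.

HK$346.83

F = S·e^(rT) = 313.57 · e^(0.0941 × 391/365)
= 313.57 · e^0.100803 = 313.57 × 1.106059
F = HK$346.83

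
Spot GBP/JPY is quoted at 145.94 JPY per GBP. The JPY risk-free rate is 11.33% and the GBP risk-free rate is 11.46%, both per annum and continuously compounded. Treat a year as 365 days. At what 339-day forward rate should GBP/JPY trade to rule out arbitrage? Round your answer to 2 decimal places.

145.76

F = S·e^((r_JPY − r_GBP)T) = 145.94 · e^((0.1133 − 0.1146) × 339/365)
= 145.94 · e^-0.001207 = 145.94 × 0.998794
F = 145.76 JPY per GBP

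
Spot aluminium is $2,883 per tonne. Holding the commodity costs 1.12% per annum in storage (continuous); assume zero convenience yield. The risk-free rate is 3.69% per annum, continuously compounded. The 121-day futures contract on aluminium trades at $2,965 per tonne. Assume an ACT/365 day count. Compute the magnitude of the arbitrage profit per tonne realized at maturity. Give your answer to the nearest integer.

Fair futures: F* = S·e^(carry·T), with carry = (r + u) = 0.0369 + 0.0112 = 0.0481
F* = 2883 · e^(0.0481 × 121/365) = 2883 · e^0.015945 = 2883 × 1.016073 = $2929.3385
Market $2965 > fair $2929.3385: forward overpriced → cash-and-carry (buy spot, short the forward).
At maturity, profit = |F_mkt − F*| = |2965 − 2929.3385| = $36 per tonne

$36 per tonne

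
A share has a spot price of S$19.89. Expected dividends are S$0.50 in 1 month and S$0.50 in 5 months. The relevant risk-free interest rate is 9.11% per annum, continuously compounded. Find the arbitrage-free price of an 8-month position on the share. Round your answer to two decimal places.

S$20.10

PV(dividends) I = 0.50·e^(−0.0911·1/12) + 0.50·e^(−0.0911·5/12)
I = 0.4962 + 0.4814 = 0.9776
F = (S − I)·e^(rT) = (19.89 − 0.9776) · e^(0.0911·8/12)
= 18.9124 · e^0.060733 = 18.9124 × 1.062615 = S$20.10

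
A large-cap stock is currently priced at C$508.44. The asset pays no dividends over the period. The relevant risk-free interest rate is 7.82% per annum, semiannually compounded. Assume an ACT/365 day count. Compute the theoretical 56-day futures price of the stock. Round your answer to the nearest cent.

C$514.46

F = S · (1+r/2)^(2T)
= 508.44 × 1.011839
F = C$514.46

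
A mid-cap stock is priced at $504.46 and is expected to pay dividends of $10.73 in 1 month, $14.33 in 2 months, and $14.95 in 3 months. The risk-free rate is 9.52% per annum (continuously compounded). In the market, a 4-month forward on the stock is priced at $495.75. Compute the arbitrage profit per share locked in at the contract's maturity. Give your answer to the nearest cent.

$15.64 per share

PV(dividends) I = 10.73·e^(−0.0952·1/12) + 14.33·e^(−0.0952·2/12) + 14.95·e^(−0.0952·3/12) = 39.3480
Fair forward F* = (S − I)·e^(rT) = (504.46 − 39.3480)·e^0.031733 = 465.1120 × 1.032242 = 480.1081
Market $495.75 > fair 480.1081: forward overpriced → cash-and-carry (borrow at r, buy the stock and collect the dividends, short the forward).
Profit at T = |F_mkt − F*| = |495.75 − 480.1081| = $15.64 per share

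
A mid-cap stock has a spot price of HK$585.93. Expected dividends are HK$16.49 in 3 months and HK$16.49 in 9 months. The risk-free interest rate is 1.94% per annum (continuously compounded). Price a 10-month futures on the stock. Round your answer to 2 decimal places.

PV(dividends) I = 16.49·e^(−0.0194·3/12) + 16.49·e^(−0.0194·9/12)
I = 16.4102 + 16.2518 = 32.6620
F = (S − I)·e^(rT) = (585.93 − 32.6620) · e^(0.0194·10/12)
= 553.2680 · e^0.016167 = 553.2680 × 1.016298 = HK$562.29

HK$562.29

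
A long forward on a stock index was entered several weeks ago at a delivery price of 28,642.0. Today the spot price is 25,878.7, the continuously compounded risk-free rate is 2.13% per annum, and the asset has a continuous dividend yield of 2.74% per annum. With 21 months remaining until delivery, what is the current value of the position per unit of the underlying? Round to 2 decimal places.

Current fair forward for the remaining 21 months: F = S·e^((r − q)·T), (r − q) = 0.0213 − 0.0274 = -0.0061
F = 25878.7 · e^(-0.0061 × 21/12) = 25878.7 × 0.98938178 = 25603.9143
Value of long forward = (F − K)·e^(−rT) = (25603.9143 − 28642.0) · e^(−0.0213·21/12)
= -3038.0857 × 0.96341116 = -2926.93

-2926.93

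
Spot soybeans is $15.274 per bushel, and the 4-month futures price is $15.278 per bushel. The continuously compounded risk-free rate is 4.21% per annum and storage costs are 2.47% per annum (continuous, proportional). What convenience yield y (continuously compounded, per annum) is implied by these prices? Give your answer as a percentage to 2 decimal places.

6.60%

F = S·e^((r+u−y)T) ⇒ (r+u−y) = ln(F/S)/T
ln(15.278/15.274) = 0.000262; /T ⇒ 0.000786
y = r + u − ln(F/S)/T = 0.0421 + 0.0247 − 0.000786 = 0.066014
y = 6.60%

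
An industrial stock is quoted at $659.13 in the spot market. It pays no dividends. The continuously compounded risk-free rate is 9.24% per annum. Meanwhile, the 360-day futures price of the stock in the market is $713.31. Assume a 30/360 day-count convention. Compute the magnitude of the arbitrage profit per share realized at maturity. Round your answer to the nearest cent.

$9.63 per share

Fair futures: F* = S·e^(carry·T), with carry = r = 0.0924
F* = 659.13 · e^(0.0924 × 360/360) = 659.13 · e^0.092400 = 659.13 × 1.096803 = $722.9358
Market $713.31 < fair $722.9358: forward underpriced → reverse cash-and-carry (short spot, go long the forward).
At maturity, profit = |F_mkt − F*| = |713.31 − 722.9358| = $9.63 per share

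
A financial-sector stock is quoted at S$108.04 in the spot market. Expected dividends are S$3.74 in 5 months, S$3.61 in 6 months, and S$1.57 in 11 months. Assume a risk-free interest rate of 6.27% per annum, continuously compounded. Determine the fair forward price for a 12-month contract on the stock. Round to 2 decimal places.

PV(dividends) I = 3.74·e^(−0.0627·5/12) + 3.61·e^(−0.0627·6/12) + 1.57·e^(−0.0627·11/12)
I = 3.6436 + 3.4986 + 1.4823 = 8.6245
F = (S − I)·e^(rT) = (108.04 − 8.6245) · e^(0.0627·12/12)
= 99.4155 · e^0.062700 = 99.4155 × 1.064707 = S$105.85

S$105.85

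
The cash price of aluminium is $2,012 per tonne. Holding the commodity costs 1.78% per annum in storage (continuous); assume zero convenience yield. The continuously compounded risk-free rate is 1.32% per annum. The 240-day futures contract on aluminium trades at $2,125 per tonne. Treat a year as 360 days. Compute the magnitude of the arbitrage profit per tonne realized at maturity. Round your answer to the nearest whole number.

Fair futures: F* = S·e^(carry·T), with carry = (r + u) = 0.0132 + 0.0178 = 0.0310
F* = 2012 · e^(0.0310 × 240/360) = 2012 · e^0.020667 = 2012 × 1.020882 = $2054.0146
Market $2125 > fair $2054.0146: forward overpriced → cash-and-carry (buy spot, short the forward).
At maturity, profit = |F_mkt − F*| = |2125 − 2054.0146| = $71 per tonne

$71 per tonne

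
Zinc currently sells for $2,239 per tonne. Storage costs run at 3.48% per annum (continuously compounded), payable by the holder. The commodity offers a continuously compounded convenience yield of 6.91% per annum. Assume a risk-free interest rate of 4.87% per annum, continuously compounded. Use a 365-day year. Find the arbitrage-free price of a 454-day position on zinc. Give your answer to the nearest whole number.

Net carry = r + u − y = 0.0487 + 0.0348 − 0.0691 = 0.0144
F = S·e^((r+u−y)T) = 2239 · e^(0.0144 × 454/365) = 2239 · e^0.017911
= 2239 × 1.018072 = $2,279 per tonne

$2,279 per tonne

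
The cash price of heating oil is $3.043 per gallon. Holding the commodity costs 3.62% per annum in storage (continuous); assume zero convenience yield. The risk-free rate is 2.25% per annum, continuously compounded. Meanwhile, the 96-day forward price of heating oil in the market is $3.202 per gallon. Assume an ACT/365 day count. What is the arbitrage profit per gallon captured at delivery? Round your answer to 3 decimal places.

$0.112 per gallon

Fair forward: F* = S·e^(carry·T), with carry = (r + u) = 0.0225 + 0.0362 = 0.0587
F* = 3.043 · e^(0.0587 × 96/365) = 3.043 · e^0.015439 = 3.043 × 1.015559 = $3.0903
Market $3.202 > fair $3.0903: forward overpriced → cash-and-carry (buy spot, short the forward).
At maturity, profit = |F_mkt − F*| = |3.202 − 3.0903| = $0.112 per gallon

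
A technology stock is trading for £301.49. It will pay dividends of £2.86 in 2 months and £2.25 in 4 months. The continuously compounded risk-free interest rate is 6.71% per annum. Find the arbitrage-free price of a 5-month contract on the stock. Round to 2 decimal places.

PV(dividends) I = 2.86·e^(−0.0671·2/12) + 2.25·e^(−0.0671·4/12)
I = 2.8282 + 2.2002 = 5.0284
F = (S − I)·e^(rT) = (301.49 − 5.0284) · e^(0.0671·5/12)
= 296.4616 · e^0.027958 = 296.4616 × 1.028352 = £304.87

£304.87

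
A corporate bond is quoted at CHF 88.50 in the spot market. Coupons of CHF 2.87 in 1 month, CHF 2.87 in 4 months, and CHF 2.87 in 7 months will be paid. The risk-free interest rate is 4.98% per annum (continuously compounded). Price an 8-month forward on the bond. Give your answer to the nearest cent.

PV(coupons) I = 2.87·e^(−0.0498·1/12) + 2.87·e^(−0.0498·4/12) + 2.87·e^(−0.0498·7/12)
I = 2.8581 + 2.8228 + 2.7878 = 8.4687
F = (S − I)·e^(rT) = (88.50 − 8.4687) · e^(0.0498·8/12)
= 80.0313 · e^0.033200 = 80.0313 × 1.033757 = CHF 82.73

CHF 82.73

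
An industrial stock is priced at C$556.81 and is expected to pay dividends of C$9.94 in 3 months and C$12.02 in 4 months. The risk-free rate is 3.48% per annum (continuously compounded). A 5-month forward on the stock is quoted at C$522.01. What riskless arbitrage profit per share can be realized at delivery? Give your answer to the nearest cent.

PV(dividends) I = 9.94·e^(−0.0348·3/12) + 12.02·e^(−0.0348·4/12) = 21.7353
Fair forward F* = (S − I)·e^(rT) = (556.81 − 21.7353)·e^0.014500 = 535.0747 × 1.014606 = 542.8900
Market C$522.01 < fair 542.8900: forward underpriced → reverse cash-and-carry (short the stock, invest proceeds at r, pay the dividends, go long the forward).
Profit at T = |F_mkt − F*| = |522.01 − 542.8900| = C$20.88 per share

C$20.88 per share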